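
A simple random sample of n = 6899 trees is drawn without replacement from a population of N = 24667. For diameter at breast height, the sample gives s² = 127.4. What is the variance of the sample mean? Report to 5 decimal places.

0.01330

Under SRS without replacement, Var(ȳ) = (1 − f)·s²/n with f = n/N = 6899/24667 = 0.27968541.
Var(ȳ) = (1 − 0.27968541)·127.4/6899 = 0.72031459·0.018466444 = 0.013301649.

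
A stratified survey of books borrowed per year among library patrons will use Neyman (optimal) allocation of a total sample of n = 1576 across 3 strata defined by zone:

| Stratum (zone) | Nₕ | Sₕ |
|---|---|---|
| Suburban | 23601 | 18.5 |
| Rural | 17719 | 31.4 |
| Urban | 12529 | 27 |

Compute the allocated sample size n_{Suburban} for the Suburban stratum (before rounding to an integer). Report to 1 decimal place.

Neyman allocation: nₕ = n·NₕSₕ / Σⱼ NⱼSⱼ.
Σ NⱼSⱼ = 23601·18.5 + 17719·31.4 + 12529·27 = 1.3312781 × 10^6.
n_{Suburban} = 1576·23601·18.5 / (1.3312781 × 10^6) = 516.9.

516.9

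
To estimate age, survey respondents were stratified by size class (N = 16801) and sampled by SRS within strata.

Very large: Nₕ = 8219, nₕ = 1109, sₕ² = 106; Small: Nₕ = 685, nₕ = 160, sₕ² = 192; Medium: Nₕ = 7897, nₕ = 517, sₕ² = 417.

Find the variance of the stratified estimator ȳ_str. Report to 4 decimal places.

Var(ȳ_str) = Σₕ Wₕ²(1 − fₕ)sₕ²/nₕ with Wₕ = Nₕ/N, N = 16801.
Very large: Wₕ = 0.48919707; term = 0.48919707²·(1 − 0.13493126)·106/1109 = 0.019787578.
Small: Wₕ = 0.04077138; term = 0.04077138²·(1 − 0.23357664)·192/160 = 0.0015288358.
Medium: Wₕ = 0.47003155; term = 0.47003155²·(1 − 0.06546790)·417/517 = 0.16653049.
Sum = 0.1878469.

0.1878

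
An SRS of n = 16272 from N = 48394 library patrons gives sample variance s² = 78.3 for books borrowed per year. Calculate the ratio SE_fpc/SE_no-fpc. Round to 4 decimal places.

f = n/N = 16272/48394 = 0.33624003.
SE_no-fpc = √(s²/n) = 0.069368198; SE_fpc = √((1−f)s²/n) = 0.056515288.
Ratio = √(1−f) = 0.81471466.

0.8147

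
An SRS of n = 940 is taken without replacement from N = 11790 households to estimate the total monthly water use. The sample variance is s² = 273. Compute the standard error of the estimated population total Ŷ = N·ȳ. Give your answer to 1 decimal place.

Var(Ŷ) = N²·Var(ȳ) = N²·(1 − n/N)·s²/n.
f = 940/11790 = 0.07972858; Var(ȳ) = 0.92027142·273/940 = 0.26727032.
Var(Ŷ) = 11790² · 0.26727032 = 3.715167 × 10^7.
SE(Ŷ) = √(3.715167 × 10^7) = 6095.2.

6095.2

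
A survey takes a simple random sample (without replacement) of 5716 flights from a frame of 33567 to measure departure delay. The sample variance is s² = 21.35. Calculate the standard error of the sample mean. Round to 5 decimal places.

0.05567

Under SRS without replacement, Var(ȳ) = (1 − f)·s²/n with f = n/N = 5716/33567 = 0.17028629.
Var(ȳ) = (1 − 0.17028629)·21.35/5716 = 0.82971371·0.0037351295 = 0.0030990881.
SE(ȳ) = √(0.0030990881) = 0.05567.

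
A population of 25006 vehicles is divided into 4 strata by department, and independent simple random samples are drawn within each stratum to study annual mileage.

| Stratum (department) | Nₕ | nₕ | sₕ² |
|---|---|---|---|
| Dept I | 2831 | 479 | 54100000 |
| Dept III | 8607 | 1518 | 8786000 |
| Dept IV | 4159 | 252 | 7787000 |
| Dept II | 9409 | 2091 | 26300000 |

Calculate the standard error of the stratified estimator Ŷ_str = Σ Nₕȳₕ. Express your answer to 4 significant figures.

Var(Ŷ_str) = Σₕ Nₕ²(1 − fₕ)sₕ²/nₕ.
Dept I: 2831²·(1 − 479/2831)·54100000/479 = 7.5203653 × 10^11.
Dept III: 8607²·(1 − 1518/8607)·8786000/1518 = 3.5314756 × 10^11.
Dept IV: 4159²·(1 − 252/4159)·7787000/252 = 5.0211358 × 10^11.
Dept II: 9409²·(1 − 2091/9409)·26300000/2091 = 8.6603928 × 10^11.
Sum = 2.473337 × 10^12.
SE = √(2.473337 × 10^12) = 1.573 × 10^6.

1.573 × 10^6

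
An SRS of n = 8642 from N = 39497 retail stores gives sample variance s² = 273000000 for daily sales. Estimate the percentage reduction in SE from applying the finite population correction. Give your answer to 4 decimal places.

f = n/N = 8642/39497 = 0.21880143.
SE_no-fpc = √(s²/n) = 177.73551; SE_fpc = √((1−f)s²/n) = 157.09231.
Ratio = √(1−f) = 0.88385438. Reduction = 100·(1 − 0.88385438) = 11.6146%.

11.6146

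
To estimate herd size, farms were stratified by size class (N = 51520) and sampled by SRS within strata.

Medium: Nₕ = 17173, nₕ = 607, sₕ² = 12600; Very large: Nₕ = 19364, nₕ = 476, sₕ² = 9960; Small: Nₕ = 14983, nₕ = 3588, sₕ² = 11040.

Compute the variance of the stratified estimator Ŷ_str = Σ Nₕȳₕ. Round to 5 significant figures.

Var(Ŷ_str) = Σₕ Nₕ²(1 − fₕ)sₕ²/nₕ.
Medium: 17173²·(1 − 607/17173)·12600/607 = 5.9053505 × 10^9.
Very large: 19364²·(1 − 476/19364)·9960/476 = 7.6530303 × 10^9.
Small: 14983²·(1 − 3588/14983)·11040/3588 = 5.2532703 × 10^8.
Sum = 1.4083708 × 10^10.

1.4084 × 10^10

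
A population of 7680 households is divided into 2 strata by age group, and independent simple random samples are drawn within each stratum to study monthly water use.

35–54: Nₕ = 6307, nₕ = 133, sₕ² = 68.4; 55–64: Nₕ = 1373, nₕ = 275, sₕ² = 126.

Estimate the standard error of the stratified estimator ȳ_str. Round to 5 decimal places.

0.59265

Var(ȳ_str) = Σₕ Wₕ²(1 − fₕ)sₕ²/nₕ with Wₕ = Nₕ/N, N = 7680.
35–54: Wₕ = 0.82122396; term = 0.82122396²·(1 − 0.02108768)·68.4/133 = 0.33952478.
55–64: Wₕ = 0.17877604; term = 0.17877604²·(1 − 0.20029133)·126/275 = 0.011710847.
Sum = 0.35123563.
SE = √(0.35123563) = 0.59265.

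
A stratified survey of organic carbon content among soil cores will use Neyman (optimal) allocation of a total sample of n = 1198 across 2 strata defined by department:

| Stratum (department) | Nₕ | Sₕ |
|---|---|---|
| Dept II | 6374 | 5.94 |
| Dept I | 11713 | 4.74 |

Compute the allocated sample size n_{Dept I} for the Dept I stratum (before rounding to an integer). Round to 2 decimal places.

712.27

Neyman allocation: nₕ = n·NₕSₕ / Σⱼ NⱼSⱼ.
Σ NⱼSⱼ = 6374·5.94 + 11713·4.74 = 93381.18.
n_{Dept I} = 1198·11713·4.74 / 93381.18 = 712.27.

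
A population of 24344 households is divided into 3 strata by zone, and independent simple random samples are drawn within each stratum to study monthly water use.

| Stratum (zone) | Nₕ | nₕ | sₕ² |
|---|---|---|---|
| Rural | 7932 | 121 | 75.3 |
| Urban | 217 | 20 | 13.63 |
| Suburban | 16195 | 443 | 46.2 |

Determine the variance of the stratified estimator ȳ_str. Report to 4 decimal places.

0.1100

Var(ȳ_str) = Σₕ Wₕ²(1 − fₕ)sₕ²/nₕ with Wₕ = Nₕ/N, N = 24344.
Rural: Wₕ = 0.32582977; term = 0.32582977²·(1 − 0.01525466)·75.3/121 = 0.065060152.
Urban: Wₕ = 0.00891390; term = 0.00891390²·(1 − 0.09216590)·13.63/20 = 4.9159555 × 10^-5.
Suburban: Wₕ = 0.66525633; term = 0.66525633²·(1 − 0.02735412)·46.2/443 = 0.044892214.
Sum = 0.11000153.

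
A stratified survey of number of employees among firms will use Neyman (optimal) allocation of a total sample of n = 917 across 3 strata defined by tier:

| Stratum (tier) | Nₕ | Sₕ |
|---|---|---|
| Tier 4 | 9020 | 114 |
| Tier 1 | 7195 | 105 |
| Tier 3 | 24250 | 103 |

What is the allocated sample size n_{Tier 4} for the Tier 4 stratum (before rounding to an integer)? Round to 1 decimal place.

Neyman allocation: nₕ = n·NₕSₕ / Σⱼ NⱼSⱼ.
Σ NⱼSⱼ = 9020·114 + 7195·105 + 24250·103 = 4.281505 × 10^6.
n_{Tier 4} = 917·9020·114 / (4.281505 × 10^6) = 220.2.

220.2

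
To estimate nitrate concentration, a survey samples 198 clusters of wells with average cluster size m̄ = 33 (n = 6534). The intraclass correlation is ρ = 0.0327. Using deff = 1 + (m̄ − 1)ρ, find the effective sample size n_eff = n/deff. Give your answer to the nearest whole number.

deff = 1 + (33 − 1)·0.0327 = 1 + 1.0464 = 2.0464.
n_eff = 6534 / 2.0464 = 3193.

3193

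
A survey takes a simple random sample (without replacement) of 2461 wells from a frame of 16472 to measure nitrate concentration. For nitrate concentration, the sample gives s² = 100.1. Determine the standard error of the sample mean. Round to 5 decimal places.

Under SRS without replacement, Var(ȳ) = (1 − f)·s²/n with f = n/N = 2461/16472 = 0.14940505.
Var(ȳ) = (1 − 0.14940505)·100.1/2461 = 0.85059495·0.040674523 = 0.034597543.
SE(ȳ) = √(0.034597543) = 0.18600.

0.18600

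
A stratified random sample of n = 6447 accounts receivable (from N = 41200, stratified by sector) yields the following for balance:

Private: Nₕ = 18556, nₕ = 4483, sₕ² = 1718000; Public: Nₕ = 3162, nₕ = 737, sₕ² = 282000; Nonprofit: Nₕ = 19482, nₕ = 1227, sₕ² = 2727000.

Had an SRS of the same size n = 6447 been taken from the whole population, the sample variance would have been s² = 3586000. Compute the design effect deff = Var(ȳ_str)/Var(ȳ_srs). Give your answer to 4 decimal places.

Var(ȳ_str) = Σ Wₕ²(1−fₕ)sₕ²/nₕ with Wₕ = Nₕ/41200:
  Private: (18556/41200)²·(1−4483/18556)·1718000/4483 = 58.956411
  Public: (3162/41200)²·(1−737/3162)·282000/737 = 1.7284658
  Nonprofit: (19482/41200)²·(1−1227/19482)·2727000/1227 = 465.65205
  → Var(ȳ_str) = 526.33693.
Var(ȳ_srs) = (1 − 6447/41200)·3586000/6447 = 469.18887.
deff = 526.33693 / 469.18887 = 1.1218.

1.1218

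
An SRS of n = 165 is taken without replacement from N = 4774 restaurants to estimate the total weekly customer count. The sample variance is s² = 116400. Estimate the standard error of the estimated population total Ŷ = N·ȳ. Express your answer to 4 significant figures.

Var(Ŷ) = N²·Var(ȳ) = N²·(1 − n/N)·s²/n.
f = 165/4774 = 0.03456221; Var(ȳ) = 0.96543779·116400/165 = 681.07248.
Var(Ŷ) = 4774² · 681.07248 = 1.5522375 × 10^10.
SE(Ŷ) = √(1.5522375 × 10^10) = 124600.

124600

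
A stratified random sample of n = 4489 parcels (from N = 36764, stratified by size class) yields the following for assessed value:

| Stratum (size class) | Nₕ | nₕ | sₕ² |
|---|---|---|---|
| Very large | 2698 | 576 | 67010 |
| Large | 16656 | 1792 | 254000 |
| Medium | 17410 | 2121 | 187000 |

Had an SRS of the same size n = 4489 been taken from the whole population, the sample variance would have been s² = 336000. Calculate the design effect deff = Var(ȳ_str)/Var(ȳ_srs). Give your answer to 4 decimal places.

0.6669

Var(ȳ_str) = Σ Wₕ²(1−fₕ)sₕ²/nₕ with Wₕ = Nₕ/36764:
  Very large: (2698/36764)²·(1−576/2698)·67010/576 = 0.49278666
  Large: (16656/36764)²·(1−1792/16656)·254000/1792 = 25.963104
  Medium: (17410/36764)²·(1−2121/17410)·187000/2121 = 17.36334
  → Var(ȳ_str) = 43.819231.
Var(ȳ_srs) = (1 − 4489/36764)·336000/4489 = 65.710257.
deff = 43.819231 / 65.710257 = 0.6669.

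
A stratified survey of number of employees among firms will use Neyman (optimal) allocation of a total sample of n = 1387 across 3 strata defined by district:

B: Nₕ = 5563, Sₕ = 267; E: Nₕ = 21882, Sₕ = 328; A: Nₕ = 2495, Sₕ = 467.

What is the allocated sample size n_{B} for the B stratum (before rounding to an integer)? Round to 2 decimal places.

209.62

Neyman allocation: nₕ = n·NₕSₕ / Σⱼ NⱼSⱼ.
Σ NⱼSⱼ = 5563·267 + 21882·328 + 2495·467 = 9.827782 × 10^6.
n_{B} = 1387·5563·267 / (9.827782 × 10^6) = 209.62.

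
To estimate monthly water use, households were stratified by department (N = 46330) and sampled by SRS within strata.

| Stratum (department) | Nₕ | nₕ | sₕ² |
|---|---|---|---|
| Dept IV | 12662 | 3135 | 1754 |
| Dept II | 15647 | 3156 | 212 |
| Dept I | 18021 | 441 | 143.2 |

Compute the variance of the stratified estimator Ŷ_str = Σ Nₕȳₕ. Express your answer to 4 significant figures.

Var(Ŷ_str) = Σₕ Nₕ²(1 − fₕ)sₕ²/nₕ.
Dept IV: 12662²·(1 − 3135/12662)·1754/3135 = 6.7491723 × 10^7.
Dept II: 15647²·(1 − 3156/15647)·212/3156 = 1.3128864 × 10^7.
Dept I: 18021²·(1 − 441/18021)·143.2/441 = 1.0287318 × 10^8.
Sum = 1.8349377 × 10^8.

1.835 × 10^8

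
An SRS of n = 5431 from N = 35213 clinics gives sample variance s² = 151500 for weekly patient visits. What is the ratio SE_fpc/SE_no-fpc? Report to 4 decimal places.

0.9197

f = n/N = 5431/35213 = 0.15423281.
SE_no-fpc = √(s²/n) = 5.281611; SE_fpc = √((1−f)s²/n) = 4.8572654.
Ratio = √(1−f) = 0.91965602.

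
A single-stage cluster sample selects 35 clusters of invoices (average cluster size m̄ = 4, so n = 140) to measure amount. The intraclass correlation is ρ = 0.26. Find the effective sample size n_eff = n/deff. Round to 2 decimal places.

78.65

deff = 1 + (4 − 1)·0.26 = 1 + 0.78 = 1.78.
n_eff = 140 / 1.78 = 78.65.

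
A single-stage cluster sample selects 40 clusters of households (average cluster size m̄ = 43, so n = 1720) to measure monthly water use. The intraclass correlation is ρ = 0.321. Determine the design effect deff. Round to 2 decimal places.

14.48

deff = 1 + (43 − 1)·0.321 = 1 + 13.482 = 14.482.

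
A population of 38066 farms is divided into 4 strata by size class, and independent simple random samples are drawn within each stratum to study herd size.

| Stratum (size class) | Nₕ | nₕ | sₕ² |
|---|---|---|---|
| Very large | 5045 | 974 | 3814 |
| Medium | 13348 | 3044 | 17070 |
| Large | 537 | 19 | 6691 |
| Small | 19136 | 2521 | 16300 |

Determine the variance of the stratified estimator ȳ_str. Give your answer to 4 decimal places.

2.0741

Var(ȳ_str) = Σₕ Wₕ²(1 − fₕ)sₕ²/nₕ with Wₕ = Nₕ/N, N = 38066.
Very large: Wₕ = 0.13253297; term = 0.13253297²·(1 − 0.19306244)·3814/974 = 0.055502113.
Medium: Wₕ = 0.35065413; term = 0.35065413²·(1 − 0.22804915)·17070/3044 = 0.53227545.
Large: Wₕ = 0.01410708; term = 0.01410708²·(1 − 0.03538175)·6691/19 = 0.067603159.
Small: Wₕ = 0.50270583; term = 0.50270583²·(1 − 0.13174122)·16300/2521 = 1.418704.
Sum = 2.0740847.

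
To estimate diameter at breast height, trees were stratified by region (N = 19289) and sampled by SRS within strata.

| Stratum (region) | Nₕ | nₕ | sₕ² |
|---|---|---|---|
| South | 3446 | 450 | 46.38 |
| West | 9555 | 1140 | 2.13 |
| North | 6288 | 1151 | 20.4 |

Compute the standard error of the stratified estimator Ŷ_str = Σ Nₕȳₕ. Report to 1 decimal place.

Var(Ŷ_str) = Σₕ Nₕ²(1 − fₕ)sₕ²/nₕ.
South: 3446²·(1 − 450/3446)·46.38/450 = 1.0640825 × 10^6.
West: 9555²·(1 − 1140/9555)·2.13/1140 = 150231.
North: 6288²·(1 − 1151/6288)·20.4/1151 = 572501.91.
Sum = 1.7868154 × 10^6.
SE = √(1.7868154 × 10^6) = 1336.7.

1336.7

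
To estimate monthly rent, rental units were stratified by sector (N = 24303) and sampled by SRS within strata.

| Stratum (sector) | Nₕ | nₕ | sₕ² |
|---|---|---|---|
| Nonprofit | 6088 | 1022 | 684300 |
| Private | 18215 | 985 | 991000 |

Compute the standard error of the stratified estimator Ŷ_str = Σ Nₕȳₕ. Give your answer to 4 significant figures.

Var(Ŷ_str) = Σₕ Nₕ²(1 − fₕ)sₕ²/nₕ.
Nonprofit: 6088²·(1 − 1022/6088)·684300/1022 = 2.0650733 × 10^10.
Private: 18215²·(1 − 985/18215)·991000/985 = 3.1575619 × 10^11.
Sum = 3.3640692 × 10^11.
SE = √(3.3640692 × 10^11) = 580000.

580000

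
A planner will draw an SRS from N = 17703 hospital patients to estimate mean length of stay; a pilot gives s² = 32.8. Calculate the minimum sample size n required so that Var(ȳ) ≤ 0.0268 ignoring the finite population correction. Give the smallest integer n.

1224

Without fpc, n₀ = s²/D = 32.8/0.0268 = 1223.8806.
Rounding up, n = 1224.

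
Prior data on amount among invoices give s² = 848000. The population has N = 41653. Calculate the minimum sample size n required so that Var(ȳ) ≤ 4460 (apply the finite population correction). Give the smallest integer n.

Without fpc, n₀ = s²/D = 848000/4460 = 190.1345.
With fpc, (1 − n/N)·s²/n ≤ D requires n ≥ n₀/(1 + n₀/N) = 190.1345/(1 + 190.1345/41653) = 189.2705.
Rounding up, n = 190.

190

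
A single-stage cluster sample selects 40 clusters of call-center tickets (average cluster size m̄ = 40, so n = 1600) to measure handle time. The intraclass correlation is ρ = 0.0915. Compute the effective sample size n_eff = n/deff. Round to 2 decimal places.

350.22

deff = 1 + (40 − 1)·0.0915 = 1 + 3.5685 = 4.5685.
n_eff = 1600 / 4.5685 = 350.22.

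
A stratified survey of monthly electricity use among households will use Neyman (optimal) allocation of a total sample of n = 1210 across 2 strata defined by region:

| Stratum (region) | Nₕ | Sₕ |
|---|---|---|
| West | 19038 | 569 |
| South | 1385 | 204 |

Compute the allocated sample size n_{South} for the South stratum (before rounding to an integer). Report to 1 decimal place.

Neyman allocation: nₕ = n·NₕSₕ / Σⱼ NⱼSⱼ.
Σ NⱼSⱼ = 19038·569 + 1385·204 = 1.1115162 × 10^7.
n_{South} = 1210·1385·204 / (1.1115162 × 10^7) = 30.8.

30.8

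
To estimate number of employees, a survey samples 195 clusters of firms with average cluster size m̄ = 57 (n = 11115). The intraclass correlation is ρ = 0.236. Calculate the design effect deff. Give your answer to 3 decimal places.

14.216

deff = 1 + (57 − 1)·0.236 = 1 + 13.216 = 14.216.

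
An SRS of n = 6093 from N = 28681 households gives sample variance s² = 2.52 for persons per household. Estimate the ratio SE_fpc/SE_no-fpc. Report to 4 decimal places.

0.8874

f = n/N = 6093/28681 = 0.21244029.
SE_no-fpc = √(s²/n) = 0.020336897; SE_fpc = √((1−f)s²/n) = 0.01804789.
Ratio = √(1−f) = 0.88744561.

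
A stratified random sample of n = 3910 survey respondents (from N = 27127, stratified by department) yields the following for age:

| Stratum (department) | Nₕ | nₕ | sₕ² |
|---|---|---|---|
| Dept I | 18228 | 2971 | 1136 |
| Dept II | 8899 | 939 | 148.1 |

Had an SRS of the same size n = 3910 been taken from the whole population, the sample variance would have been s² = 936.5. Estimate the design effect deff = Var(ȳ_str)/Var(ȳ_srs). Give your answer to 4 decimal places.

Var(ȳ_str) = Σ Wₕ²(1−fₕ)sₕ²/nₕ with Wₕ = Nₕ/27127:
  Dept I: (18228/27127)²·(1−2971/18228)·1136/2971 = 0.14450415
  Dept II: (8899/27127)²·(1−939/8899)·148.1/939 = 0.015182392
  → Var(ȳ_str) = 0.15968654.
Var(ȳ_srs) = (1 − 3910/27127)·936.5/3910 = 0.20499127.
deff = 0.15968654 / 0.20499127 = 0.7790.

0.7790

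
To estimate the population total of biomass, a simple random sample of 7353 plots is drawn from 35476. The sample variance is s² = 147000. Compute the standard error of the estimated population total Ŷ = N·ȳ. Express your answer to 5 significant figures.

141230

Var(Ŷ) = N²·Var(ȳ) = N²·(1 − n/N)·s²/n.
f = 7353/35476 = 0.20726688; Var(ȳ) = 0.79273312·147000/7353 = 15.848194.
Var(Ŷ) = 35476² · 15.848194 = 1.994569 × 10^10.
SE(Ŷ) = √(1.994569 × 10^10) = 141230.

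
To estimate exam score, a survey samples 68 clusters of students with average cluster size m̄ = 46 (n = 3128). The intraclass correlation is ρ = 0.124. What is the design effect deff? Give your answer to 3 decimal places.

deff = 1 + (46 − 1)·0.124 = 1 + 5.58 = 6.58.

6.580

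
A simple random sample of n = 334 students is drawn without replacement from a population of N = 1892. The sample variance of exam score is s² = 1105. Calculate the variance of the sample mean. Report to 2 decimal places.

2.72

Under SRS without replacement, Var(ȳ) = (1 − f)·s²/n with f = n/N = 334/1892 = 0.17653277.
Var(ȳ) = (1 − 0.17653277)·1105/334 = 0.82346723·3.3083832 = 2.7243452.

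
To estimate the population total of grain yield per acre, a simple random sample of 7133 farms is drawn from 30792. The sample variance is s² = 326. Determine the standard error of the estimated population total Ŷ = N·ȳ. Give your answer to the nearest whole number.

Var(Ŷ) = N²·Var(ȳ) = N²·(1 − n/N)·s²/n.
f = 7133/30792 = 0.23165108; Var(ȳ) = 0.76834892·326/7133 = 0.035115905.
Var(Ŷ) = 30792² · 0.035115905 = 3.3295049 × 10^7.
SE(Ŷ) = √(3.3295049 × 10^7) = 5770.

5770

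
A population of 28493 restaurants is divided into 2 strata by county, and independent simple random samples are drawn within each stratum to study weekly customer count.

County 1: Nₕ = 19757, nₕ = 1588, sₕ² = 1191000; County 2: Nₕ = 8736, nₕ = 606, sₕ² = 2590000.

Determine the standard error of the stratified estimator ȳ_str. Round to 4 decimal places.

Var(ȳ_str) = Σₕ Wₕ²(1 − fₕ)sₕ²/nₕ with Wₕ = Nₕ/N, N = 28493.
County 1: Wₕ = 0.69339838; term = 0.69339838²·(1 − 0.08037658)·1191000/1588 = 331.61711.
County 2: Wₕ = 0.30660162; term = 0.30660162²·(1 − 0.06936813)·2590000/606 = 373.8987.
Sum = 705.51581.
SE = √(705.51581) = 26.5615.

26.5615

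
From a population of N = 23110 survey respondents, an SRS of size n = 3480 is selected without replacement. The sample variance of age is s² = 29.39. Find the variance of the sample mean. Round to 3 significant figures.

0.00717

Under SRS without replacement, Var(ȳ) = (1 − f)·s²/n with f = n/N = 3480/23110 = 0.15058416.
Var(ȳ) = (1 − 0.15058416)·29.39/3480 = 0.84941584·0.0084454023 = 0.0071736585.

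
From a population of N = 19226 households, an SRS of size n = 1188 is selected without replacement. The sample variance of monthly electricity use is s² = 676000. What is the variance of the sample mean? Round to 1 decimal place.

Under SRS without replacement, Var(ȳ) = (1 − f)·s²/n with f = n/N = 1188/19226 = 0.06179132.
Var(ȳ) = (1 − 0.06179132)·676000/1188 = 0.93820868·569.02357 = 533.86285.

533.9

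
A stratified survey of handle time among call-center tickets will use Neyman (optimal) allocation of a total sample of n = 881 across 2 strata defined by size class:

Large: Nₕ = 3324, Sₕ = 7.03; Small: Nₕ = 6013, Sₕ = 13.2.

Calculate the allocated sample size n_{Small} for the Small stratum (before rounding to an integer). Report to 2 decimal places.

680.62

Neyman allocation: nₕ = n·NₕSₕ / Σⱼ NⱼSⱼ.
Σ NⱼSⱼ = 3324·7.03 + 6013·13.2 = 102739.32.
n_{Small} = 881·6013·13.2 / 102739.32 = 680.62.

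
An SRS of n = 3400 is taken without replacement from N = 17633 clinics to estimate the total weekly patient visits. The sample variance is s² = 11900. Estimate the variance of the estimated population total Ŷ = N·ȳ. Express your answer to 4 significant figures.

8.784 × 10^8

Var(Ŷ) = N²·Var(ȳ) = N²·(1 − n/N)·s²/n.
f = 3400/17633 = 0.19282028; Var(ȳ) = 0.80717972·11900/3400 = 2.825129.
Var(Ŷ) = 17633² · 2.825129 = 8.7839671 × 10^8.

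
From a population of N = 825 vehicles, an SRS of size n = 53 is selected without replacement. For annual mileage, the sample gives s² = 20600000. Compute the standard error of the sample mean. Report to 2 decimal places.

603.08

Under SRS without replacement, Var(ȳ) = (1 − f)·s²/n with f = n/N = 53/825 = 0.06424242.
Var(ȳ) = (1 − 0.06424242)·20600000/53 = 0.93575758·388679.25 = 363709.55.
SE(ȳ) = √(363709.55) = 603.08.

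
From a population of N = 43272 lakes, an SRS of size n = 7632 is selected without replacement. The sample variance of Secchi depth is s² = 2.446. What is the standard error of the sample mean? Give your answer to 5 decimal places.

0.01625

Under SRS without replacement, Var(ȳ) = (1 − f)·s²/n with f = n/N = 7632/43272 = 0.17637271.
Var(ȳ) = (1 − 0.17637271)·2.446/7632 = 0.82362729·3.2049266 × 10^-4 = 2.639665 × 10^-4.
SE(ȳ) = √(2.639665 × 10^-4) = 0.01625.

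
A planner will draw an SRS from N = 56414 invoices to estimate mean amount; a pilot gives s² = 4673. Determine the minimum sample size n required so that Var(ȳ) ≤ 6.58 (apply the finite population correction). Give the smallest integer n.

Without fpc, n₀ = s²/D = 4673/6.58 = 710.1824.
With fpc, (1 − n/N)·s²/n ≤ D requires n ≥ n₀/(1 + n₀/N) = 710.1824/(1 + 710.1824/56414) = 701.3532.
Rounding up, n = 702.

702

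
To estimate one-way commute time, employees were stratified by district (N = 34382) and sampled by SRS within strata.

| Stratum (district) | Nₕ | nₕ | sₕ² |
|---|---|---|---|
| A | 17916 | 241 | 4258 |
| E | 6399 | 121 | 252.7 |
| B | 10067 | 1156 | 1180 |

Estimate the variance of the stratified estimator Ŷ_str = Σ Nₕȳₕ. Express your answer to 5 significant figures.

Var(Ŷ_str) = Σₕ Nₕ²(1 − fₕ)sₕ²/nₕ.
A: 17916²·(1 − 241/17916)·4258/241 = 5.5948583 × 10^9.
E: 6399²·(1 − 121/6399)·252.7/121 = 8.3898326 × 10^7.
B: 10067²·(1 − 1156/10067)·1180/1156 = 9.1569467 × 10^7.
Sum = 5.7703261 × 10^9.

5.7703 × 10^9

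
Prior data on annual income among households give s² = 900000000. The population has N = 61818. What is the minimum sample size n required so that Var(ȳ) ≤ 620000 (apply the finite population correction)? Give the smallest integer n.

1419

Without fpc, n₀ = s²/D = 900000000/620000 = 1451.6129.
With fpc, (1 − n/N)·s²/n ≤ D requires n ≥ n₀/(1 + n₀/N) = 1451.6129/(1 + 1451.6129/61818) = 1418.3081.
Rounding up, n = 1419.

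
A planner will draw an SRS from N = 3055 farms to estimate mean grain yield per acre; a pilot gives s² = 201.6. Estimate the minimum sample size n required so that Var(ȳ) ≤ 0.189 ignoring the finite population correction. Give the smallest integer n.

Without fpc, n₀ = s²/D = 201.6/0.189 = 1066.6667.
Rounding up, n = 1067.

1067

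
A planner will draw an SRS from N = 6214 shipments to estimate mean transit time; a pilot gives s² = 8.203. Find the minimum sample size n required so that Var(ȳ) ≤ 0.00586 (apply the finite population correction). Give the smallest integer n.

Without fpc, n₀ = s²/D = 8.203/0.00586 = 1399.8294.
With fpc, (1 − n/N)·s²/n ≤ D requires n ≥ n₀/(1 + n₀/N) = 1399.8294/(1 + 1399.8294/6214) = 1142.4658.
Rounding up, n = 1143.

1143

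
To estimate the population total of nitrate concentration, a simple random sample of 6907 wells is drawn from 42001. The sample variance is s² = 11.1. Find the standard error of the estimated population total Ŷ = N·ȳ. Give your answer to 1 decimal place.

Var(Ŷ) = N²·Var(ȳ) = N²·(1 − n/N)·s²/n.
f = 6907/42001 = 0.16444847; Var(ȳ) = 0.83555153·11.1/6907 = 0.0013427859.
Var(Ŷ) = 42001² · 0.0013427859 = 2.3687871 × 10^6.
SE(Ŷ) = √(2.3687871 × 10^6) = 1539.1.

1539.1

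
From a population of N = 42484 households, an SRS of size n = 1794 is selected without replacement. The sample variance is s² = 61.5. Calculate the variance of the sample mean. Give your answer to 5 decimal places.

Under SRS without replacement, Var(ȳ) = (1 − f)·s²/n with f = n/N = 1794/42484 = 0.04222766.
Var(ȳ) = (1 − 0.04222766)·61.5/1794 = 0.95777234·0.034280936 = 0.032833333.

0.03283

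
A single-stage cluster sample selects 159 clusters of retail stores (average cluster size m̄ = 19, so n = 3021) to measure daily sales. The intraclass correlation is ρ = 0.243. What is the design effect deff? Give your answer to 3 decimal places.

5.374

deff = 1 + (19 − 1)·0.243 = 1 + 4.374 = 5.374.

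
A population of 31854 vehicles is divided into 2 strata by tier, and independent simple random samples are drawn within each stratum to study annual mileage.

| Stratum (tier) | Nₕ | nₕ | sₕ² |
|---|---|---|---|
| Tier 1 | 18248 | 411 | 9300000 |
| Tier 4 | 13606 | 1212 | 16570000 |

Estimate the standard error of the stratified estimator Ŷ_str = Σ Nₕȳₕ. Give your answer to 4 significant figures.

Var(Ŷ_str) = Σₕ Nₕ²(1 − fₕ)sₕ²/nₕ.
Tier 1: 18248²·(1 − 411/18248)·9300000/411 = 7.3650926 × 10^12.
Tier 4: 13606²·(1 − 1212/13606)·16570000/1212 = 2.3054826 × 10^12.
Sum = 9.6705752 × 10^12.
SE = √(9.6705752 × 10^12) = 3.110 × 10^6.

3.110 × 10^6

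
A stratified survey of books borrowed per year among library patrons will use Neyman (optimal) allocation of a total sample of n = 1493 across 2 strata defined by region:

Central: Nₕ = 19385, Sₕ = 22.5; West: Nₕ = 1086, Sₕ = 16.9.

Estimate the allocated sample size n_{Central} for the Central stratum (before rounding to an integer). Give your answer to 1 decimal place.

1432.7

Neyman allocation: nₕ = n·NₕSₕ / Σⱼ NⱼSⱼ.
Σ NⱼSⱼ = 19385·22.5 + 1086·16.9 = 454515.9.
n_{Central} = 1493·19385·22.5 / 454515.9 = 1432.7.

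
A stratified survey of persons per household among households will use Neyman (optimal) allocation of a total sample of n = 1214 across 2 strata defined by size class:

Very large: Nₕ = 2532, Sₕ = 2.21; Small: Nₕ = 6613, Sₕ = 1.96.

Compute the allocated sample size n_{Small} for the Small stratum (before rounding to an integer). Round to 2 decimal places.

847.93

Neyman allocation: nₕ = n·NₕSₕ / Σⱼ NⱼSⱼ.
Σ NⱼSⱼ = 2532·2.21 + 6613·1.96 = 18557.2.
n_{Small} = 1214·6613·1.96 / 18557.2 = 847.93.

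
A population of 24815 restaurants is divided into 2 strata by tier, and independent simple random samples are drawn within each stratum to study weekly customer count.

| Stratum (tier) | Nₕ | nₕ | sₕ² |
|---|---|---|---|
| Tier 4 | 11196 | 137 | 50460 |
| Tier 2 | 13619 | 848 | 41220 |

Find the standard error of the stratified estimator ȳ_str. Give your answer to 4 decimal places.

Var(ȳ_str) = Σₕ Wₕ²(1 − fₕ)sₕ²/nₕ with Wₕ = Nₕ/N, N = 24815.
Tier 4: Wₕ = 0.45117872; term = 0.45117872²·(1 − 0.01223651)·50460/137 = 74.058834.
Tier 2: Wₕ = 0.54882128; term = 0.54882128²·(1 − 0.06226595)·41220/848 = 13.729468.
Sum = 87.788302.
SE = √(87.788302) = 9.3695.

9.3695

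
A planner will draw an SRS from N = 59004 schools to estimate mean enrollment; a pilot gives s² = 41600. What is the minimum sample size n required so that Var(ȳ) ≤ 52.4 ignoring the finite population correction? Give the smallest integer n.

Without fpc, n₀ = s²/D = 41600/52.4 = 793.8931.
Rounding up, n = 794.

794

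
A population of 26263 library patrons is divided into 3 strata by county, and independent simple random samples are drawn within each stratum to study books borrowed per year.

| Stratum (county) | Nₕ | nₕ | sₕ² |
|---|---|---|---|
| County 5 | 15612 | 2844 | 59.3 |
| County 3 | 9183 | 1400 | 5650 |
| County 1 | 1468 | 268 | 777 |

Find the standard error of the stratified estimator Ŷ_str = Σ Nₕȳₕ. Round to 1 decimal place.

Var(Ŷ_str) = Σₕ Nₕ²(1 − fₕ)sₕ²/nₕ.
County 5: 15612²·(1 − 2844/15612)·59.3/2844 = 4.1562965 × 10^6.
County 3: 9183²·(1 − 1400/9183)·5650/1400 = 2.884377 × 10^8.
County 1: 1468²·(1 − 268/1468)·777/268 = 5.1073254 × 10^6.
Sum = 2.9770132 × 10^8.
SE = √(2.9770132 × 10^8) = 17254.0.

17254.0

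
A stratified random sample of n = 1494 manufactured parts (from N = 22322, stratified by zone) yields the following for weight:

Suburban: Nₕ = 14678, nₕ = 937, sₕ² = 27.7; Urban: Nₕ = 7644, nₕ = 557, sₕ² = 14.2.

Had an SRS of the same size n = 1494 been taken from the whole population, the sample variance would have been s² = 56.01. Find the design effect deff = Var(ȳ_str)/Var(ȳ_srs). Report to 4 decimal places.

Var(ȳ_str) = Σ Wₕ²(1−fₕ)sₕ²/nₕ with Wₕ = Nₕ/22322:
  Suburban: (14678/22322)²·(1−937/14678)·27.7/937 = 0.011966281
  Urban: (7644/22322)²·(1−557/7644)·14.2/557 = 0.0027717244
  → Var(ȳ_str) = 0.014738005.
Var(ȳ_srs) = (1 − 1494/22322)·56.01/1494 = 0.034980776.
deff = 0.014738005 / 0.034980776 = 0.4213.

0.4213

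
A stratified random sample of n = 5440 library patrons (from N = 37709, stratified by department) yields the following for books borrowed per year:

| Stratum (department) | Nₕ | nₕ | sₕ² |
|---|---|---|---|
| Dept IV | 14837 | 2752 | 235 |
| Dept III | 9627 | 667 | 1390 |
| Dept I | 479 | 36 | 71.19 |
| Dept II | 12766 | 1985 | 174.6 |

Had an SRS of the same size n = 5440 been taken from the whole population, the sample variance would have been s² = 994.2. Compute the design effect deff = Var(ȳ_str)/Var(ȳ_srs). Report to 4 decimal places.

Var(ȳ_str) = Σ Wₕ²(1−fₕ)sₕ²/nₕ with Wₕ = Nₕ/37709:
  Dept IV: (14837/37709)²·(1−2752/14837)·235/2752 = 0.01076768
  Dept III: (9627/37709)²·(1−667/9627)·1390/667 = 0.1264148
  Dept I: (479/37709)²·(1−36/479)·71.19/36 = 2.9509762 × 10^-4
  Dept II: (12766/37709)²·(1−1985/12766)·174.6/1985 = 0.0085134891
  → Var(ȳ_str) = 0.14599107.
Var(ȳ_srs) = (1 − 5440/37709)·994.2/5440 = 0.15639229.
deff = 0.14599107 / 0.15639229 = 0.9335.

0.9335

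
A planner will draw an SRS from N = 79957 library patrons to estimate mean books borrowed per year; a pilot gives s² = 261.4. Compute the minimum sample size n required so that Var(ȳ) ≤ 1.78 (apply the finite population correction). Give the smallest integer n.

Without fpc, n₀ = s²/D = 261.4/1.78 = 146.8539.
With fpc, (1 − n/N)·s²/n ≤ D requires n ≥ n₀/(1 + n₀/N) = 146.8539/(1 + 146.8539/79957) = 146.5847.
Rounding up, n = 147.

147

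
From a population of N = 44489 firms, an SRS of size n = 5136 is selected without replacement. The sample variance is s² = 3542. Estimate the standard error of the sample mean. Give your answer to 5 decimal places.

0.78104

Under SRS without replacement, Var(ȳ) = (1 − f)·s²/n with f = n/N = 5136/44489 = 0.11544427.
Var(ȳ) = (1 − 0.11544427)·3542/5136 = 0.88455573·0.68964174 = 0.61002656.
SE(ȳ) = √(0.61002656) = 0.78104.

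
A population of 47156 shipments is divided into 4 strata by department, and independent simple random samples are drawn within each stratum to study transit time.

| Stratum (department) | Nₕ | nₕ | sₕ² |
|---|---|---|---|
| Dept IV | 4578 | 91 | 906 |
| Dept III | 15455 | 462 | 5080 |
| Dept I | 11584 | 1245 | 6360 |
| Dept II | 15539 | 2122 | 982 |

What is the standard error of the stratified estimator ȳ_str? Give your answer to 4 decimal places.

Var(ȳ_str) = Σₕ Wₕ²(1 − fₕ)sₕ²/nₕ with Wₕ = Nₕ/N, N = 47156.
Dept IV: Wₕ = 0.09708203; term = 0.09708203²·(1 − 0.01987768)·906/91 = 0.091969695.
Dept III: Wₕ = 0.32774196; term = 0.32774196²·(1 − 0.02989324)·5080/462 = 1.1457909.
Dept I: Wₕ = 0.24565273; term = 0.24565273²·(1 − 0.10747583)·6360/1245 = 0.27513822.
Dept II: Wₕ = 0.32952328; term = 0.32952328²·(1 − 0.13655962)·982/2122 = 0.043388104.
Sum = 1.5562869.
SE = √(1.5562869) = 1.2475.

1.2475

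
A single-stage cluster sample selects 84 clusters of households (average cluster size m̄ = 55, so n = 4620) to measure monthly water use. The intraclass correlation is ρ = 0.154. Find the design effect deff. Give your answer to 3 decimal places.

9.316

deff = 1 + (55 − 1)·0.154 = 1 + 8.316 = 9.316.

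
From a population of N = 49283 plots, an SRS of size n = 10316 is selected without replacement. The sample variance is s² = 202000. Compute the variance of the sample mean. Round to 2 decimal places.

Under SRS without replacement, Var(ȳ) = (1 − f)·s²/n with f = n/N = 10316/49283 = 0.20932167.
Var(ȳ) = (1 − 0.20932167)·202000/10316 = 0.79067833·19.581233 = 15.482457.

15.48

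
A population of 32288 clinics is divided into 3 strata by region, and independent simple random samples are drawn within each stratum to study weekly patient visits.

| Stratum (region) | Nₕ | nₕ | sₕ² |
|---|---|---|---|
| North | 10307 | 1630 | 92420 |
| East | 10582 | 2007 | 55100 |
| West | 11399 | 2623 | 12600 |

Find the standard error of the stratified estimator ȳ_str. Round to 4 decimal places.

2.7775

Var(ȳ_str) = Σₕ Wₕ²(1 − fₕ)sₕ²/nₕ with Wₕ = Nₕ/N, N = 32288.
North: Wₕ = 0.31922076; term = 0.31922076²·(1 − 0.15814495)·92420/1630 = 4.864049.
East: Wₕ = 0.32773786; term = 0.32773786²·(1 − 0.18966169)·55100/2007 = 2.3895924.
West: Wₕ = 0.35304138; term = 0.35304138²·(1 − 0.23010790)·12600/2623 = 0.46094948.
Sum = 7.7145909.
SE = √(7.7145909) = 2.7775.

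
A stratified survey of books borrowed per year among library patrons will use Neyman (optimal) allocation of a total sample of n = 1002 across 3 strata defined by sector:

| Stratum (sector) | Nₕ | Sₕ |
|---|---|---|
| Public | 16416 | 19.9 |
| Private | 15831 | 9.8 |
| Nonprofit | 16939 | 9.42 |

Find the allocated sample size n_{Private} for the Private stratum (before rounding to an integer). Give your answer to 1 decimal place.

242.4

Neyman allocation: nₕ = n·NₕSₕ / Σⱼ NⱼSⱼ.
Σ NⱼSⱼ = 16416·19.9 + 15831·9.8 + 16939·9.42 = 641387.58.
n_{Private} = 1002·15831·9.8 / 641387.58 = 242.4.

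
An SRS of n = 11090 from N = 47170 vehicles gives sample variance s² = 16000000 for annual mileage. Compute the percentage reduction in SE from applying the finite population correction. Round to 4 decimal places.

f = n/N = 11090/47170 = 0.23510706.
SE_no-fpc = √(s²/n) = 37.983433; SE_fpc = √((1−f)s²/n) = 33.219611.
Ratio = √(1−f) = 0.87458158. Reduction = 100·(1 − 0.87458158) = 12.5418%.

12.5418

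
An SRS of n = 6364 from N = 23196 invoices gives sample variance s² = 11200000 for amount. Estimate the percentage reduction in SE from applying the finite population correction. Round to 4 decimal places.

14.8154

f = n/N = 6364/23196 = 0.27435765.
SE_no-fpc = √(s²/n) = 41.951155; SE_fpc = √((1−f)s²/n) = 35.735942.
Ratio = √(1−f) = 0.85184644. Reduction = 100·(1 − 0.85184644) = 14.8154%.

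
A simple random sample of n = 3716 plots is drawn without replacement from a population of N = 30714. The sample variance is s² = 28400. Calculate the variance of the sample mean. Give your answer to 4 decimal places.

6.7180

Under SRS without replacement, Var(ȳ) = (1 − f)·s²/n with f = n/N = 3716/30714 = 0.12098717.
Var(ȳ) = (1 − 0.12098717)·28400/3716 = 0.87901283·7.6426265 = 6.7179667.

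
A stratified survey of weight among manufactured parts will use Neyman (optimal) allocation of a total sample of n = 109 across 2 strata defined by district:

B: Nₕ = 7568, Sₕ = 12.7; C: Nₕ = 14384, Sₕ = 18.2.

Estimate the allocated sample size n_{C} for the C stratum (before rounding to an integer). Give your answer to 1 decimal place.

79.7

Neyman allocation: nₕ = n·NₕSₕ / Σⱼ NⱼSⱼ.
Σ NⱼSⱼ = 7568·12.7 + 14384·18.2 = 357902.4.
n_{C} = 109·14384·18.2 / 357902.4 = 79.7.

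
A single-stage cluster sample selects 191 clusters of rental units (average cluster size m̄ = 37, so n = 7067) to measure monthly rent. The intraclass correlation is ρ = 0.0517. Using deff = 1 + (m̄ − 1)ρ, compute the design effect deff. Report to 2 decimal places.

deff = 1 + (37 − 1)·0.0517 = 1 + 1.8612 = 2.8612.

2.86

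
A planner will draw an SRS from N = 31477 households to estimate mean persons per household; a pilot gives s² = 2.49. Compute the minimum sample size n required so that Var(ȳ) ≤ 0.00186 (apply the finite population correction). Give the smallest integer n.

1285

Without fpc, n₀ = s²/D = 2.49/0.00186 = 1338.7097.
With fpc, (1 − n/N)·s²/n ≤ D requires n ≥ n₀/(1 + n₀/N) = 1338.7097/(1 + 1338.7097/31477) = 1284.0973.
Rounding up, n = 1285.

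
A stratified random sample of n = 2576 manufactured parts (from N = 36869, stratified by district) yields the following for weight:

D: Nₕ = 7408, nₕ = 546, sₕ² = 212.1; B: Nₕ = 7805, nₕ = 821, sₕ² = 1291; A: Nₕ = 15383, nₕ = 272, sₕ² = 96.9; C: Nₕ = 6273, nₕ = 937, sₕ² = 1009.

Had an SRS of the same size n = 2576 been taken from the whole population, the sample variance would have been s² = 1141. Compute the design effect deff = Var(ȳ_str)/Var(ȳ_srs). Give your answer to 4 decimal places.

0.4006

Var(ȳ_str) = Σ Wₕ²(1−fₕ)sₕ²/nₕ with Wₕ = Nₕ/36869:
  D: (7408/36869)²·(1−546/7408)·212.1/546 = 0.014527035
  B: (7805/36869)²·(1−821/7805)·1291/821 = 0.06305761
  A: (15383/36869)²·(1−272/15383)·96.9/272 = 0.060920913
  C: (6273/36869)²·(1−937/6273)·1009/937 = 0.02651673
  → Var(ȳ_str) = 0.16502229.
Var(ȳ_srs) = (1 − 2576/36869)·1141/2576 = 0.41198737.
deff = 0.16502229 / 0.41198737 = 0.4006.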